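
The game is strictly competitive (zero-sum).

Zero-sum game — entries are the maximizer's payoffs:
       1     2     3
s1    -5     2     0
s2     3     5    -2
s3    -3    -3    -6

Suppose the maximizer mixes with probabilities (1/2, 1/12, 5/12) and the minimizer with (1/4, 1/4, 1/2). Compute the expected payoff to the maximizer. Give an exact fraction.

Against (1/4, 1/4, 1/2), each row's expected payoff is s1: -3/4; s2: 1; s3: -9/2.
Taking the (1/2, 1/12, 5/12)-weighted average: (1/2)·(-3/4) + (1/12)·(1) + (5/12)·(-9/2) = -13/6.

-13/6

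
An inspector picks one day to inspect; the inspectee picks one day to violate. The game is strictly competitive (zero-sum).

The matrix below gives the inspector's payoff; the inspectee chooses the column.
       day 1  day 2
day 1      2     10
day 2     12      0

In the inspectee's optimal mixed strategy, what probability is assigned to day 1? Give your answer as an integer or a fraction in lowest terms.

1/2

Row minima are 2 and 0, so the inspector's maximin is 2; column maxima are 12 and 10, so the inspectee's minimax is 10. These differ, so the equilibrium is in mixed strategies.
Let the inspectee play day 1 with probability q. The inspector is indifferent when 2q + 10(1−q) = 12q, giving q = 1/2.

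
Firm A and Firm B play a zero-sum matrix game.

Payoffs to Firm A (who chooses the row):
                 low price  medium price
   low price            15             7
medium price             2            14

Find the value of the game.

Row minima are 7 and 2, so Firm A's maximin is 7; column maxima are 15 and 14, so Firm B's minimax is 14. These differ, so the equilibrium is in mixed strategies.
Let Firm A play low price with probability p. Firm B is indifferent when 15p + 2(1−p) = 7p + 14(1−p), giving p = 3/5.
Let Firm B play low price with probability q. Firm A is indifferent when 15q + 7(1−q) = 2q + 14(1−q), giving q = 7/20.
The value is 15·(7/20) + (7)·(13/20) = 49/5.

49/5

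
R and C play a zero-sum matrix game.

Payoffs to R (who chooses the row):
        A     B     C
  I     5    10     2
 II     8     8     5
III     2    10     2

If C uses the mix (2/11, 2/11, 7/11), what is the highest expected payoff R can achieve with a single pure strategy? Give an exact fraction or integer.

67/11

I: (5)·(2/11) + (10)·(2/11) + (2)·(7/11) = 4.
II: (8)·(2/11) + (8)·(2/11) + (5)·(7/11) = 67/11.
III: (2)·(2/11) + (10)·(2/11) + (2)·(7/11) = 38/11.
The best pure response is II with expected payoff 67/11.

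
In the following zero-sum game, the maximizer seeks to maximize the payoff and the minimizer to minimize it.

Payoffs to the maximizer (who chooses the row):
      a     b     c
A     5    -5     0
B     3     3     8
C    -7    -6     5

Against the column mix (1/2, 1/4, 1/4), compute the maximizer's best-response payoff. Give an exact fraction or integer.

A: (5)·(1/2) + (-5)·(1/4) + (0)·(1/4) = 5/4.
B: (3)·(1/2) + (3)·(1/4) + (8)·(1/4) = 17/4.
C: (-7)·(1/2) + (-6)·(1/4) + (5)·(1/4) = -15/4.
The best pure response is B with expected payoff 17/4.

17/4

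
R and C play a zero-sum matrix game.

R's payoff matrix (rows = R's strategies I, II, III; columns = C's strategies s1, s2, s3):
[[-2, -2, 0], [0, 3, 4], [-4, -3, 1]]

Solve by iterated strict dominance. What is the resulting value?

Column s3 is strictly dominated by s1 for C (-2<0, 0<4, -4<1); eliminate s3.
Row I is strictly dominated by row II (0>-2, 3>-2); eliminate I.
Column s2 is strictly dominated by s1 for C (0<3, -4<-3); eliminate s2.
Row III is strictly dominated by row II (0>-4); eliminate III.
Only (II, s1) remains, with payoff 0.

0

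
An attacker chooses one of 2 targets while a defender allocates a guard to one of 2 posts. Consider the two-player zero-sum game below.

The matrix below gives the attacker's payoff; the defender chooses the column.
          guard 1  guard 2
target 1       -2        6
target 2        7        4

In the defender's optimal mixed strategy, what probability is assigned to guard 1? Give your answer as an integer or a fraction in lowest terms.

2/11

Row minima are -2 and 4, so the attacker's maximin is 4; column maxima are 7 and 6, so the defender's minimax is 6. These differ, so the equilibrium is in mixed strategies.
Let the defender play guard 1 with probability q. The attacker is indifferent when −2q + 6(1−q) = 7q + 4(1−q), giving q = 2/11.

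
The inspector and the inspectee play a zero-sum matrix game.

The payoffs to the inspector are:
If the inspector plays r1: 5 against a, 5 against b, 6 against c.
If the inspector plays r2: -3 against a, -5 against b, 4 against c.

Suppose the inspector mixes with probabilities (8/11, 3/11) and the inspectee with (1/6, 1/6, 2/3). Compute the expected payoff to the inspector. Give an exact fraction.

148/33

Against (1/6, 1/6, 2/3), each row's expected payoff is r1: 17/3; r2: 4/3.
Taking the (8/11, 3/11)-weighted average: (8/11)·(17/3) + (3/11)·(4/3) = 148/33.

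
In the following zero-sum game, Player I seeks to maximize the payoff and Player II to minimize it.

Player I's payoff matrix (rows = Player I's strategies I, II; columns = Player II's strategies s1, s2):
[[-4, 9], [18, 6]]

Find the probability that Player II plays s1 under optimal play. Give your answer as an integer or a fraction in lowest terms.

3/25

Row minima are -4 and 6, so Player I's maximin is 6; column maxima are 18 and 9, so Player II's minimax is 9. These differ, so the equilibrium is in mixed strategies.
Let Player II play s1 with probability q. Player I is indifferent when −4q + 9(1−q) = 18q + 6(1−q), giving q = 3/25.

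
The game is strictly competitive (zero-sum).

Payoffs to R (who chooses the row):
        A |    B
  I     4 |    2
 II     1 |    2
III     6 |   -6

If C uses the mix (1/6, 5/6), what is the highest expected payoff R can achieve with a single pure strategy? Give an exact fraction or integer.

I: (4)·(1/6) + (2)·(5/6) = 7/3.
II: (1)·(1/6) + (2)·(5/6) = 11/6.
III: (6)·(1/6) + (-6)·(5/6) = -4.
The best pure response is I with expected payoff 7/3.

7/3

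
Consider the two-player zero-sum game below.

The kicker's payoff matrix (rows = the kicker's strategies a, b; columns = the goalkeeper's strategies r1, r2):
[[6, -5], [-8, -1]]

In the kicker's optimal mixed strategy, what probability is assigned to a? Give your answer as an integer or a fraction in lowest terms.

Row minima are -5 and -8, so the kicker's maximin is -5; column maxima are 6 and -1, so the goalkeeper's minimax is -1. These differ, so the equilibrium is in mixed strategies.
Let the kicker play a with probability p. The goalkeeper is indifferent when 6p − 8(1−p) = −5p − (1−p), giving p = 7/18.

7/18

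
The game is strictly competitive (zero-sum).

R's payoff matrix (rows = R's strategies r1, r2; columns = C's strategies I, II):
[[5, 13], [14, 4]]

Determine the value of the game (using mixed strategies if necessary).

9

Row minima are 5 and 4, so R's maximin is 5; column maxima are 14 and 13, so C's minimax is 13. These differ, so the equilibrium is in mixed strategies.
Let R play r1 with probability p. C is indifferent when 5p + 14(1−p) = 13p + 4(1−p), giving p = 5/9.
Let C play I with probability q. R is indifferent when 5q + 13(1−q) = 14q + 4(1−q), giving q = 1/2.
The value is 5·(1/2) + (13)·(1/2) = 9.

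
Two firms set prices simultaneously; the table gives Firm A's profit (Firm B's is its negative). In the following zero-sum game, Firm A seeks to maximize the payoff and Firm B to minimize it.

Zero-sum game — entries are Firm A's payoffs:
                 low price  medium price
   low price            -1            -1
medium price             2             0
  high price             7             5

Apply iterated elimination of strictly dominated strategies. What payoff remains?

5

Row medium price is strictly dominated by row high price (7>2, 5>0); eliminate medium price.
Row low price is strictly dominated by row high price (7>-1, 5>-1); eliminate low price.
Column low price is strictly dominated by medium price for Firm B (5<7); eliminate low price.
Only (high price, medium price) remains, with payoff 5.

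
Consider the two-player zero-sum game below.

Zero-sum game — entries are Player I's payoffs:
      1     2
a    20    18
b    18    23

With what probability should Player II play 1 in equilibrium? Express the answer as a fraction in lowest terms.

5/7

Row minima are 18 and 18, so Player I's maximin is 18; column maxima are 20 and 23, so Player II's minimax is 20. These differ, so the equilibrium is in mixed strategies.
Let Player II play 1 with probability q. Player I is indifferent when 20q + 18(1−q) = 18q + 23(1−q), giving q = 5/7.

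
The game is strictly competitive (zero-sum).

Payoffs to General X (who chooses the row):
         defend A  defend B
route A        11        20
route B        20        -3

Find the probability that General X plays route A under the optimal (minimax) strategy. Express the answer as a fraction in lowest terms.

23/32

Row minima are 11 and -3, so General X's maximin is 11; column maxima are 20 and 20, so General Y's minimax is 20. These differ, so the equilibrium is in mixed strategies.
Let General X play route A with probability p. General Y is indifferent when 11p + 20(1−p) = 20p − 3(1−p), giving p = 23/32.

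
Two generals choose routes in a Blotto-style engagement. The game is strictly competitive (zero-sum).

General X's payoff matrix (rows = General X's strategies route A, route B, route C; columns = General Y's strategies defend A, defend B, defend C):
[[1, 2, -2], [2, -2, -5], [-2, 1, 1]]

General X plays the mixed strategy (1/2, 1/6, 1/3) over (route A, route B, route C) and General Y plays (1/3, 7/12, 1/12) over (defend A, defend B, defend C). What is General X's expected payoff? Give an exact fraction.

37/72

Against (1/3, 7/12, 1/12), each row's expected payoff is route A: 4/3; route B: -11/12; route C: 0.
Taking the (1/2, 1/6, 1/3)-weighted average: (1/2)·(4/3) + (1/6)·(-11/12) + (1/3)·(0) = 37/72.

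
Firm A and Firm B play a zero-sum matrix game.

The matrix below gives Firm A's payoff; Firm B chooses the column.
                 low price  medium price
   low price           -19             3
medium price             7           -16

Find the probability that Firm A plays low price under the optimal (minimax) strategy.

Row minima are -19 and -16, so Firm A's maximin is -16; column maxima are 7 and 3, so Firm B's minimax is 3. These differ, so the equilibrium is in mixed strategies.
Let Firm A play low price with probability p. Firm B is indifferent when −19p + 7(1−p) = 3p − 16(1−p), giving p = 23/45.

23/45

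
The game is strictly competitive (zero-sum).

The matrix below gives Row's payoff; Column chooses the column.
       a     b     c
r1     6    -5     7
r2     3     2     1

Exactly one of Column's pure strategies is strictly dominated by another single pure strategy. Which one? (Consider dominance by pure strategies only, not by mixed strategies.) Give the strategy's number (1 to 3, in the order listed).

1

Column prefers columns that give Row less. Compare a with b: -5 < 6, 2 < 3.
So b strictly dominates a for Column; a is strictly dominated.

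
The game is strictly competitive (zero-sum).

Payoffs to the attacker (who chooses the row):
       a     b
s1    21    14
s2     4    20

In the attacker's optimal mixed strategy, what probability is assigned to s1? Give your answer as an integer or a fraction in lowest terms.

Row minima are 14 and 4, so the attacker's maximin is 14; column maxima are 21 and 20, so the defender's minimax is 20. These differ, so the equilibrium is in mixed strategies.
Let the attacker play s1 with probability p. The defender is indifferent when 21p + 4(1−p) = 14p + 20(1−p), giving p = 16/23.

16/23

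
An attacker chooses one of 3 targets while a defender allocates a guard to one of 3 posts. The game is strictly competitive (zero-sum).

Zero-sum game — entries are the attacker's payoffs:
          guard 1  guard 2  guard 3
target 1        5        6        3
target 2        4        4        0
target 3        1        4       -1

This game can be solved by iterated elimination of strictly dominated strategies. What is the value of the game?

Column guard 1 is strictly dominated by guard 3 for the defender (3<5, 0<4, -1<1); eliminate guard 1.
Row target 2 is strictly dominated by row target 1 (6>4, 3>0); eliminate target 2.
Row target 3 is strictly dominated by row target 1 (6>4, 3>-1); eliminate target 3.
Column guard 2 is strictly dominated by guard 3 for the defender (3<6); eliminate guard 2.
Only (target 1, guard 3) remains, with payoff 3.

3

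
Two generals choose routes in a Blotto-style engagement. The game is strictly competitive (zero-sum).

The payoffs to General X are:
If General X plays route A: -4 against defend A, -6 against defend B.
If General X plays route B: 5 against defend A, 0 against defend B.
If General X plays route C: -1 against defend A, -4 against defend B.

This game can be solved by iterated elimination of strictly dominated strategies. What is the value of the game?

0

Row route C is strictly dominated by row route B (5>-1, 0>-4); eliminate route C.
Row route A is strictly dominated by row route B (5>-4, 0>-6); eliminate route A.
Column defend A is strictly dominated by defend B for General Y (0<5); eliminate defend A.
Only (route B, defend B) remains, with payoff 0.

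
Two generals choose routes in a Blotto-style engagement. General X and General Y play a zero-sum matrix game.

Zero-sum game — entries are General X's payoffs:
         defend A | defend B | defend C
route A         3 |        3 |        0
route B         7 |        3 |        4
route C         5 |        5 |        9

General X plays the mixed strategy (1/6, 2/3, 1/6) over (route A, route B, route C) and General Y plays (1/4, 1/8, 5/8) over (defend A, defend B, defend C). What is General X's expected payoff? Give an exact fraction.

217/48

Against (1/4, 1/8, 5/8), each row's expected payoff is route A: 9/8; route B: 37/8; route C: 15/2.
Taking the (1/6, 2/3, 1/6)-weighted average: (1/6)·(9/8) + (2/3)·(37/8) + (1/6)·(15/2) = 217/48.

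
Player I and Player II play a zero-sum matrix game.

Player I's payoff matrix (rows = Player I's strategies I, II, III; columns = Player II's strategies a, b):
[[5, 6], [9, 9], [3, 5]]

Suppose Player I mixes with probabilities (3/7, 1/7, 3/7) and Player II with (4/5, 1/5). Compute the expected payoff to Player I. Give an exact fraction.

174/35

Against (4/5, 1/5), each row's expected payoff is I: 26/5; II: 9; III: 17/5.
Taking the (3/7, 1/7, 3/7)-weighted average: (3/7)·(26/5) + (1/7)·(9) + (3/7)·(17/5) = 174/35.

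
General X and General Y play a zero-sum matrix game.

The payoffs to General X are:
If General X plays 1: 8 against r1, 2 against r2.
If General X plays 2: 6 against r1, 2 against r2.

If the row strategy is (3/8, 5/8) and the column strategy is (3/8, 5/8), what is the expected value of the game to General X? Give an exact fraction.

Against (3/8, 5/8), each row's expected payoff is 1: 17/4; 2: 7/2.
Taking the (3/8, 5/8)-weighted average: (3/8)·(17/4) + (5/8)·(7/2) = 121/32.

121/32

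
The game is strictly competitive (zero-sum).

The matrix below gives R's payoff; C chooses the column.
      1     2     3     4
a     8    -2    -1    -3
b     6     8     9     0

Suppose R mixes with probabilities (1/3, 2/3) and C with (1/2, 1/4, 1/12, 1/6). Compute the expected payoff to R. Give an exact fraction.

173/36

Against (1/2, 1/4, 1/12, 1/6), each row's expected payoff is a: 35/12; b: 23/4.
Taking the (1/3, 2/3)-weighted average: (1/3)·(35/12) + (2/3)·(23/4) = 173/36.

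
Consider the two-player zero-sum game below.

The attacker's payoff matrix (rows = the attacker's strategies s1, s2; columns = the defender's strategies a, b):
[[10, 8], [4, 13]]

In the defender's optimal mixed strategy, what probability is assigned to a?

Row minima are 8 and 4, so the attacker's maximin is 8; column maxima are 10 and 13, so the defender's minimax is 10. These differ, so the equilibrium is in mixed strategies.
Let the defender play a with probability q. The attacker is indifferent when 10q + 8(1−q) = 4q + 13(1−q), giving q = 5/11.

5/11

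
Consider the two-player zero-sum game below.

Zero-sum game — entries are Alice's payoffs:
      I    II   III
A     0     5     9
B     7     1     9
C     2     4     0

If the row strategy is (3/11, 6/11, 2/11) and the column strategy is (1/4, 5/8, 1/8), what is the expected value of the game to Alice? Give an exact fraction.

159/44

Against (1/4, 5/8, 1/8), each row's expected payoff is A: 17/4; B: 7/2; C: 3.
Taking the (3/11, 6/11, 2/11)-weighted average: (3/11)·(17/4) + (6/11)·(7/2) + (2/11)·(3) = 159/44.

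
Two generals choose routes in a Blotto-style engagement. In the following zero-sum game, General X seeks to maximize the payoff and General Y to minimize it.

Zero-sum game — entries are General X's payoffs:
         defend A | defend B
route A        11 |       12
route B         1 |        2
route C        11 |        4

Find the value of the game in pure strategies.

11

Row minima: 11, 1, 4 → General X's maximin is 11.
Column maxima: 11, 12 → General Y's minimax is 11.
They coincide at (route A, defend A), so the value is 11.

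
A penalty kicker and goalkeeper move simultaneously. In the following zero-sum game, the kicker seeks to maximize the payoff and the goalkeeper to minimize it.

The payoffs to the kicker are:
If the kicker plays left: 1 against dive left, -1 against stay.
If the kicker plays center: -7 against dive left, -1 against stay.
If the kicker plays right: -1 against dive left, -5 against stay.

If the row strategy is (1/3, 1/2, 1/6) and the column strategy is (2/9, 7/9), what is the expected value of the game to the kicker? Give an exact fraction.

-55/27

Against (2/9, 7/9), each row's expected payoff is left: -5/9; center: -7/3; right: -37/9.
Taking the (1/3, 1/2, 1/6)-weighted average: (1/3)·(-5/9) + (1/2)·(-7/3) + (1/6)·(-37/9) = -55/27.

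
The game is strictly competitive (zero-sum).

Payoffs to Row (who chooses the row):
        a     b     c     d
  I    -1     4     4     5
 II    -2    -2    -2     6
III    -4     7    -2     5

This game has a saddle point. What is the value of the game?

Row minima: -1, -2, -4 → Row's maximin is -1.
Column maxima: -1, 7, 4, 6 → Column's minimax is -1.
They coincide at (I, a), so the value is -1.

-1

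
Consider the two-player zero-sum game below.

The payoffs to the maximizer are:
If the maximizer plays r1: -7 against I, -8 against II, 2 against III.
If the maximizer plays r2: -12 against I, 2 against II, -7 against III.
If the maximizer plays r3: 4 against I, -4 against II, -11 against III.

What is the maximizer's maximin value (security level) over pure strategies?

-8

The worst-case payoff for each row is r1: -8, r2: -12, r3: -11.
The best of these is -8.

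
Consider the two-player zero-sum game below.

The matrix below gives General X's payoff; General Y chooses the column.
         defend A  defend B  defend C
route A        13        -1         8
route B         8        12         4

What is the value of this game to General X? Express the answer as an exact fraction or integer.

100/17

Column defend A is strictly dominated by defend C for General Y (it gives General X more in every row).
The remaining 2×2 game on (route A, route B) × (defend B, defend C) has no saddle point. Let General X play route A with probability p; indifference gives −p + 12(1−p) = 8p + 4(1−p), so p = 8/17.
Similarly General Y's optimal q on defend B is 4/17, and the value is -1·(4/17) + (8)·(13/17) = 100/17.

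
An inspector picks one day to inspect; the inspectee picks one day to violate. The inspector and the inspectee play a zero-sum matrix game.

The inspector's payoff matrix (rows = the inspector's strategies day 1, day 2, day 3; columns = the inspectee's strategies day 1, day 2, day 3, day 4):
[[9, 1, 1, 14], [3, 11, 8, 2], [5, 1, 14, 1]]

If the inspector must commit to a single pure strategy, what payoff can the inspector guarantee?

2

The worst-case payoff for each row is day 1: 1, day 2: 2, day 3: 1.
The best of these is 2.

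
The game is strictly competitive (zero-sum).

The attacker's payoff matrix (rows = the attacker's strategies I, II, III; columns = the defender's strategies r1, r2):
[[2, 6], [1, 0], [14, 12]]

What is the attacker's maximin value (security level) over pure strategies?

The worst-case payoff for each row is I: 2, II: 0, III: 12.
The best of these is 12.

12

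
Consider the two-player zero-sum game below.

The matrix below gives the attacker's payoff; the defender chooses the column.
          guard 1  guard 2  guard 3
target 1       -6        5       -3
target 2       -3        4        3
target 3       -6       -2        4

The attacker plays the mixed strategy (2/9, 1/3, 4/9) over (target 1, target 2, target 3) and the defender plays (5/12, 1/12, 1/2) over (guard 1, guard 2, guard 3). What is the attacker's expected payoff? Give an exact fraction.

-97/108

Against (5/12, 1/12, 1/2), each row's expected payoff is target 1: -43/12; target 2: 7/12; target 3: -2/3.
Taking the (2/9, 1/3, 4/9)-weighted average: (2/9)·(-43/12) + (1/3)·(7/12) + (4/9)·(-2/3) = -97/108.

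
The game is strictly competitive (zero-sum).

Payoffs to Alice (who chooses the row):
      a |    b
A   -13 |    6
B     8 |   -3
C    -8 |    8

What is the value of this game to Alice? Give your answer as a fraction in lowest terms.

40/27

Row A is strictly dominated by row C, so Alice never plays it.
The remaining 2×2 game on (B, C) × (a, b) has no saddle point. Let Alice play B with probability p; indifference gives 8p − 8(1−p) = −3p + 8(1−p), so p = 16/27.
Similarly Bob's optimal q on a is 11/27, and the value is 8·(11/27) + (-3)·(16/27) = 40/27.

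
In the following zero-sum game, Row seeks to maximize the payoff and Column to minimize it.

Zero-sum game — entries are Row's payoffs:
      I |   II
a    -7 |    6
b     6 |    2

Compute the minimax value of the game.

Row minima are -7 and 2, so Row's maximin is 2; column maxima are 6 and 6, so Column's minimax is 6. These differ, so the equilibrium is in mixed strategies.
Let Row play a with probability p. Column is indifferent when −7p + 6(1−p) = 6p + 2(1−p), giving p = 4/17.
Let Column play I with probability q. Row is indifferent when −7q + 6(1−q) = 6q + 2(1−q), giving q = 4/17.
The value is -7·(4/17) + (6)·(13/17) = 50/17.

50/17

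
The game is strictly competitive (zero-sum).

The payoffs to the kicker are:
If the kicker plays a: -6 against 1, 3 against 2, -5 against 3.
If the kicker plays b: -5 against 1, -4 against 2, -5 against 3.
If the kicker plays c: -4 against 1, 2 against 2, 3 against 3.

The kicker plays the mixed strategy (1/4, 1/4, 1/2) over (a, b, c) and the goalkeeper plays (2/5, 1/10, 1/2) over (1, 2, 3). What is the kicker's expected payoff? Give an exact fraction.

Against (2/5, 1/10, 1/2), each row's expected payoff is a: -23/5; b: -49/10; c: 1/10.
Taking the (1/4, 1/4, 1/2)-weighted average: (1/4)·(-23/5) + (1/4)·(-49/10) + (1/2)·(1/10) = -93/40.

-93/40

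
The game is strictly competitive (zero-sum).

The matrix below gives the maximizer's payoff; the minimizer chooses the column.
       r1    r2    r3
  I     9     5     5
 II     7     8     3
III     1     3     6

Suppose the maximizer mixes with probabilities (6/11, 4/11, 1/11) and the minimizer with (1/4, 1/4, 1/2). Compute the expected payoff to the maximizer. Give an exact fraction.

61/11

Against (1/4, 1/4, 1/2), each row's expected payoff is I: 6; II: 21/4; III: 4.
Taking the (6/11, 4/11, 1/11)-weighted average: (6/11)·(6) + (4/11)·(21/4) + (1/11)·(4) = 61/11.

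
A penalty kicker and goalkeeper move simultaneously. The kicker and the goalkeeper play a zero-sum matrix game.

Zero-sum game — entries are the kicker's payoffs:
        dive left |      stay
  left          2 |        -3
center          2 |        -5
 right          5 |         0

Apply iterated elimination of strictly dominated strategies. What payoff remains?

0

Row center is strictly dominated by row right (5>2, 0>-5); eliminate center.
Row left is strictly dominated by row right (5>2, 0>-3); eliminate left.
Column dive left is strictly dominated by stay for the goalkeeper (0<5); eliminate dive left.
Only (right, stay) remains, with payoff 0.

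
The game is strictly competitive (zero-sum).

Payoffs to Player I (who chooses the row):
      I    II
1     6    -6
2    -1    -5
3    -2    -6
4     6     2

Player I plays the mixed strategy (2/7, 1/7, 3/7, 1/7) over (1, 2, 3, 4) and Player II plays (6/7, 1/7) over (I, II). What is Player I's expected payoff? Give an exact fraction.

Against (6/7, 1/7), each row's expected payoff is 1: 30/7; 2: -11/7; 3: -18/7; 4: 38/7.
Taking the (2/7, 1/7, 3/7, 1/7)-weighted average: (2/7)·(30/7) + (1/7)·(-11/7) + (3/7)·(-18/7) + (1/7)·(38/7) = 33/49.

33/49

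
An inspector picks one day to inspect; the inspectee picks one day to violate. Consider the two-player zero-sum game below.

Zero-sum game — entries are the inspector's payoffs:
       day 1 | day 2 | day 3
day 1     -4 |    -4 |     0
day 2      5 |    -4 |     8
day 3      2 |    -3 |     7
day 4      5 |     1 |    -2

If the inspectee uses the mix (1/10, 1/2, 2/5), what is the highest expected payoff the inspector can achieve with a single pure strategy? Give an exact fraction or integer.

17/10

day 1: (-4)·(1/10) + (-4)·(1/2) + (0)·(2/5) = -12/5.
day 2: (5)·(1/10) + (-4)·(1/2) + (8)·(2/5) = 17/10.
day 3: (2)·(1/10) + (-3)·(1/2) + (7)·(2/5) = 3/2.
day 4: (5)·(1/10) + (1)·(1/2) + (-2)·(2/5) = 1/5.
The best pure response is day 2 with expected payoff 17/10.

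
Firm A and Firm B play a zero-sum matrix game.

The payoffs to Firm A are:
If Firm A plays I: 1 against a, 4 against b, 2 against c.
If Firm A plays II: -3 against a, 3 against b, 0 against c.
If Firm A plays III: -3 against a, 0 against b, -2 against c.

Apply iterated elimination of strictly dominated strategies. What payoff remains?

Column c is strictly dominated by a for Firm B (1<2, -3<0, -3<-2); eliminate c.
Row III is strictly dominated by row I (1>-3, 4>0); eliminate III.
Row II is strictly dominated by row I (1>-3, 4>3); eliminate II.
Column b is strictly dominated by a for Firm B (1<4); eliminate b.
Only (I, a) remains, with payoff 1.

1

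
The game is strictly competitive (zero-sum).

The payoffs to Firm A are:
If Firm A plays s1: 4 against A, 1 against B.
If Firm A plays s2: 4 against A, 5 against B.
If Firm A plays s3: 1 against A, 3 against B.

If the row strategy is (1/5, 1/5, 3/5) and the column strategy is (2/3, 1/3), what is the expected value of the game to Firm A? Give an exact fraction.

Against (2/3, 1/3), each row's expected payoff is s1: 3; s2: 13/3; s3: 5/3.
Taking the (1/5, 1/5, 3/5)-weighted average: (1/5)·(3) + (1/5)·(13/3) + (3/5)·(5/3) = 37/15.

37/15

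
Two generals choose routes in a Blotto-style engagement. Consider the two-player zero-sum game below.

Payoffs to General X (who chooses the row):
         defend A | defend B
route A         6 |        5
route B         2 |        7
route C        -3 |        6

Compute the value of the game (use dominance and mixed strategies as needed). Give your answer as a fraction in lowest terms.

16/3

Row route C is strictly dominated by row route B, so General X never plays it.
The remaining 2×2 game on (route A, route B) × (defend A, defend B) has no saddle point. Let General X play route A with probability p; indifference gives 6p + 2(1−p) = 5p + 7(1−p), so p = 5/6.
Similarly General Y's optimal q on defend A is 1/3, and the value is 6·(1/3) + (5)·(2/3) = 16/3.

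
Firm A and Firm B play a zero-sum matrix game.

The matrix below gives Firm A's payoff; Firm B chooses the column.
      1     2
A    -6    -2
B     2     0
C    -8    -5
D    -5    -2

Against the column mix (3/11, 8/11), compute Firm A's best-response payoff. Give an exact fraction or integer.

A: (-6)·(3/11) + (-2)·(8/11) = -34/11.
B: (2)·(3/11) + (0)·(8/11) = 6/11.
C: (-8)·(3/11) + (-5)·(8/11) = -64/11.
D: (-5)·(3/11) + (-2)·(8/11) = -31/11.
The best pure response is B with expected payoff 6/11.

6/11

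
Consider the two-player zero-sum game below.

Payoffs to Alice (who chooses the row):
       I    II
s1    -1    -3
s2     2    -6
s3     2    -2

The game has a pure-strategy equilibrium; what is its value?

-2

Row minima: -3, -6, -2 → Alice's maximin is -2.
Column maxima: 2, -2 → Bob's minimax is -2.
They coincide at (s3, II), so the value is -2.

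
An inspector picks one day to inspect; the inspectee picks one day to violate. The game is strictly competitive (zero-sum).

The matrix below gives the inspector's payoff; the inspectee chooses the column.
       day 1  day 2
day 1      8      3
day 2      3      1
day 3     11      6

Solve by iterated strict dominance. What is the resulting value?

6

Row day 2 is strictly dominated by row day 1 (8>3, 3>1); eliminate day 2.
Column day 1 is strictly dominated by day 2 for the inspectee (3<8, 6<11); eliminate day 1.
Row day 1 is strictly dominated by row day 3 (6>3); eliminate day 1.
Only (day 3, day 2) remains, with payoff 6.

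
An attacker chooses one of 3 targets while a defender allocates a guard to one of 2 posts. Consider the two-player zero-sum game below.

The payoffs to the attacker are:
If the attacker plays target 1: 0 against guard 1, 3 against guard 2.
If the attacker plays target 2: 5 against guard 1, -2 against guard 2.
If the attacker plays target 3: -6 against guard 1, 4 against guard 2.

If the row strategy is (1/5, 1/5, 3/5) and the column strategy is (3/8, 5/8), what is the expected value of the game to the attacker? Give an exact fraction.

13/20

Against (3/8, 5/8), each row's expected payoff is target 1: 15/8; target 2: 5/8; target 3: 1/4.
Taking the (1/5, 1/5, 3/5)-weighted average: (1/5)·(15/8) + (1/5)·(5/8) + (3/5)·(1/4) = 13/20.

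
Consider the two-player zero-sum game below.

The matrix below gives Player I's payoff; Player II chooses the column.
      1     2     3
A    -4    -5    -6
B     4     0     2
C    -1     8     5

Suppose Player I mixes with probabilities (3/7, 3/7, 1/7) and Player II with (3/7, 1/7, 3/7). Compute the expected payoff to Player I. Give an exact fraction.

-31/49

Against (3/7, 1/7, 3/7), each row's expected payoff is A: -5; B: 18/7; C: 20/7.
Taking the (3/7, 3/7, 1/7)-weighted average: (3/7)·(-5) + (3/7)·(18/7) + (1/7)·(20/7) = -31/49.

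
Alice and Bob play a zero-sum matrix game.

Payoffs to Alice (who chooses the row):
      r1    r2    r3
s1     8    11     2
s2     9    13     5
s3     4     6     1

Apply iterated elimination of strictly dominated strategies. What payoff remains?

Row s3 is strictly dominated by row s1 (8>4, 11>6, 2>1); eliminate s3.
Row s1 is strictly dominated by row s2 (9>8, 13>11, 5>2); eliminate s1.
Column r2 is strictly dominated by r1 for Bob (9<13); eliminate r2.
Column r1 is strictly dominated by r3 for Bob (5<9); eliminate r1.
Only (s2, r3) remains, with payoff 5.

5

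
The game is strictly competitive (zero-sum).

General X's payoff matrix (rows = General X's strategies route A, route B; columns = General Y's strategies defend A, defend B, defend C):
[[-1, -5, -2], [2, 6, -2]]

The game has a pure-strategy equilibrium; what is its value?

Row minima: -5, -2 → General X's maximin is -2.
Column maxima: 2, 6, -2 → General Y's minimax is -2.
They coincide at (route B, defend C), so the value is -2.

-2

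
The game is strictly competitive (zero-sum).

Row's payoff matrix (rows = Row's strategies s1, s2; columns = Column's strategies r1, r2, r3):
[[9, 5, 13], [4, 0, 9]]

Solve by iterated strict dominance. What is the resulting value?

Row s2 is strictly dominated by row s1 (9>4, 5>0, 13>9); eliminate s2.
Column r3 is strictly dominated by r1 for Column (9<13); eliminate r3.
Column r1 is strictly dominated by r2 for Column (5<9); eliminate r1.
Only (s1, r2) remains, with payoff 5.

5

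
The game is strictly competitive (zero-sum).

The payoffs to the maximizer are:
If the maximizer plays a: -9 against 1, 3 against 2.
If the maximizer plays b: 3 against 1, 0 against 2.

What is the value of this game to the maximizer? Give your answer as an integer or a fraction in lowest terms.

3/5

Row minima are -9 and 0, so the maximizer's maximin is 0; column maxima are 3 and 3, so the minimizer's minimax is 3. These differ, so the equilibrium is in mixed strategies.
Let the maximizer play a with probability p. The minimizer is indifferent when −9p + 3(1−p) = 3p, giving p = 1/5.
Let the minimizer play 1 with probability q. The maximizer is indifferent when −9q + 3(1−q) = 3q, giving q = 1/5.
The value is -9·(1/5) + (3)·(4/5) = 3/5.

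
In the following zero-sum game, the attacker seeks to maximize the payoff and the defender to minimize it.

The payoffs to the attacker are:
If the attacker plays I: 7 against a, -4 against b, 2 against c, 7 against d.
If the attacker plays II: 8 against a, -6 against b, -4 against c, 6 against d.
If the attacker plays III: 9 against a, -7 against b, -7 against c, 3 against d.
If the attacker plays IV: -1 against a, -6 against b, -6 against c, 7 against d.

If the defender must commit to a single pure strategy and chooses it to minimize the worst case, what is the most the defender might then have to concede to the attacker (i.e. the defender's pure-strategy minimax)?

-4

The worst case (largest entry) in each column is a: 9, b: -4, c: 2, d: 7.
The best (smallest) of these is -4.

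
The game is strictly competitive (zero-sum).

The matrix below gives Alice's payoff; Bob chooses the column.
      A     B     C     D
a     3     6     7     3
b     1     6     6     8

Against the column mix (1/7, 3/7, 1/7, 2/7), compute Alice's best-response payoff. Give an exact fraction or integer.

41/7

a: (3)·(1/7) + (6)·(3/7) + (7)·(1/7) + (3)·(2/7) = 34/7.
b: (1)·(1/7) + (6)·(3/7) + (6)·(1/7) + (8)·(2/7) = 41/7.
The best pure response is b with expected payoff 41/7.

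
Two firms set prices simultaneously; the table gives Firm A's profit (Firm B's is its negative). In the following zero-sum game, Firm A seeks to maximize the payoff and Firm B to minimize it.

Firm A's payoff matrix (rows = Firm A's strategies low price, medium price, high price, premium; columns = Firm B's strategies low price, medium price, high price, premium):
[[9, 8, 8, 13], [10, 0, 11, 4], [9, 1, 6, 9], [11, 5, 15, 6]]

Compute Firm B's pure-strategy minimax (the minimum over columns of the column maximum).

8

The worst case (largest entry) in each column is low price: 11, medium price: 8, high price: 15, premium: 13.
The best (smallest) of these is 8.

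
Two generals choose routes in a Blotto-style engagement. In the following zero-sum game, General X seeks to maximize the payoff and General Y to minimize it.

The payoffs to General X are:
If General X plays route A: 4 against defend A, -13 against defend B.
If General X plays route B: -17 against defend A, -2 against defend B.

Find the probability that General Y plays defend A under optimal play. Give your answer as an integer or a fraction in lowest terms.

11/32

Row minima are -13 and -17, so General X's maximin is -13; column maxima are 4 and -2, so General Y's minimax is -2. These differ, so the equilibrium is in mixed strategies.
Let General Y play defend A with probability q. General X is indifferent when 4q − 13(1−q) = −17q − 2(1−q), giving q = 11/32.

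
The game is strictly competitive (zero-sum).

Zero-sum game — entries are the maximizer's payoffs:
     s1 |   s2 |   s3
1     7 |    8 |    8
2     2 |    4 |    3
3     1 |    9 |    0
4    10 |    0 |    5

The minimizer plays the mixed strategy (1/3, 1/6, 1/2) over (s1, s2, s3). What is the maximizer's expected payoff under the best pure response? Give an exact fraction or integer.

23/3

1: (7)·(1/3) + (8)·(1/6) + (8)·(1/2) = 23/3.
2: (2)·(1/3) + (4)·(1/6) + (3)·(1/2) = 17/6.
3: (1)·(1/3) + (9)·(1/6) + (0)·(1/2) = 11/6.
4: (10)·(1/3) + (0)·(1/6) + (5)·(1/2) = 35/6.
The best pure response is 1 with expected payoff 23/3.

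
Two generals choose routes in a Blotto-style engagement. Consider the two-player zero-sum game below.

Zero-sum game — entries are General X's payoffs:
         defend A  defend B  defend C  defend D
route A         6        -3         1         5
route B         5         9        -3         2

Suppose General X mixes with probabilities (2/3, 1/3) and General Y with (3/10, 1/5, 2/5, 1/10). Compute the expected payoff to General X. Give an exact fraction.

Against (3/10, 1/5, 2/5, 1/10), each row's expected payoff is route A: 21/10; route B: 23/10.
Taking the (2/3, 1/3)-weighted average: (2/3)·(21/10) + (1/3)·(23/10) = 13/6.

13/6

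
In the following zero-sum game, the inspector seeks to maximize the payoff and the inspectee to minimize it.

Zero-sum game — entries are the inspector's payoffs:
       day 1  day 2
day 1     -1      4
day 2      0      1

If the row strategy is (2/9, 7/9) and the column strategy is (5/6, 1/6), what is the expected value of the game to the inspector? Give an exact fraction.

5/54

Against (5/6, 1/6), each row's expected payoff is day 1: -1/6; day 2: 1/6.
Taking the (2/9, 7/9)-weighted average: (2/9)·(-1/6) + (7/9)·(1/6) = 5/54.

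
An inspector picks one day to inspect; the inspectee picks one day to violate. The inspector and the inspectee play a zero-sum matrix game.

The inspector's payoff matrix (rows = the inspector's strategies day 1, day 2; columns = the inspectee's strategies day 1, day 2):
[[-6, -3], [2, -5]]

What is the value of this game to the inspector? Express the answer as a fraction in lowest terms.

-18/5

Row minima are -6 and -5, so the inspector's maximin is -5; column maxima are 2 and -3, so the inspectee's minimax is -3. These differ, so the equilibrium is in mixed strategies.
Let the inspector play day 1 with probability p. The inspectee is indifferent when −6p + 2(1−p) = −3p − 5(1−p), giving p = 7/10.
Let the inspectee play day 1 with probability q. The inspector is indifferent when −6q − 3(1−q) = 2q − 5(1−q), giving q = 1/5.
The value is -6·(1/5) + (-3)·(4/5) = -18/5.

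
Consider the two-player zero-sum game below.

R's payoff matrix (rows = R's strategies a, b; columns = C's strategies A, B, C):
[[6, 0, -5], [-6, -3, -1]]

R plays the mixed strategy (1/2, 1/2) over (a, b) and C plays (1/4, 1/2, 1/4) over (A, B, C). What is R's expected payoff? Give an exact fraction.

-3/2

Against (1/4, 1/2, 1/4), each row's expected payoff is a: 1/4; b: -13/4.
Taking the (1/2, 1/2)-weighted average: (1/2)·(1/4) + (1/2)·(-13/4) = -3/2.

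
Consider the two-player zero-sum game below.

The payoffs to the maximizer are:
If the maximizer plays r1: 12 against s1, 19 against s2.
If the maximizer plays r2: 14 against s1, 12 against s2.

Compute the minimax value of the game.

122/9

Row minima are 12 and 12, so the maximizer's maximin is 12; column maxima are 14 and 19, so the minimizer's minimax is 14. These differ, so the equilibrium is in mixed strategies.
Let the maximizer play r1 with probability p. The minimizer is indifferent when 12p + 14(1−p) = 19p + 12(1−p), giving p = 2/9.
Let the minimizer play s1 with probability q. The maximizer is indifferent when 12q + 19(1−q) = 14q + 12(1−q), giving q = 7/9.
The value is 12·(7/9) + (19)·(2/9) = 122/9.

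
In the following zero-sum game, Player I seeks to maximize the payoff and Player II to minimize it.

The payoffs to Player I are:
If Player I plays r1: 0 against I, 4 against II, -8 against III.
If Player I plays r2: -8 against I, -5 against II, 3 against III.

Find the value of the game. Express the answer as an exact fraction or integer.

-64/19

Column II is strictly dominated by I for Player II (it gives Player I more in every row).
The remaining 2×2 game on (r1, r2) × (I, III) has no saddle point. Let Player I play r1 with probability p; indifference gives −8(1−p) = −8p + 3(1−p), so p = 11/19.
Similarly Player II's optimal q on I is 11/19, and the value is 0·(11/19) + (-8)·(8/19) = -64/19.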